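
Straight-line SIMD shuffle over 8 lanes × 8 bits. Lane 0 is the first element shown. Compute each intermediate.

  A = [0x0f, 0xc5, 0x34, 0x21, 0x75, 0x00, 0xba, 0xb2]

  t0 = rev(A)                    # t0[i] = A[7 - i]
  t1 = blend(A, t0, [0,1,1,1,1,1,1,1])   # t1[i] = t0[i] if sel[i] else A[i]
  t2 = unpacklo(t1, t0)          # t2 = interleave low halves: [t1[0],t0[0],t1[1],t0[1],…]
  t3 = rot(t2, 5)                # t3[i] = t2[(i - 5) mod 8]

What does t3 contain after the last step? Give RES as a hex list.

  t0: b2 ba 00 75 21 34 c5 0f
  t1: 0f ba 00 75 21 34 c5 0f
  t2: 0f b2 ba ba 00 00 75 75
  t3: ba 00 00 75 75 0f b2 ba

RES = [0xba, 0x00, 0x00, 0x75, 0x75, 0x0f, 0xb2, 0xba]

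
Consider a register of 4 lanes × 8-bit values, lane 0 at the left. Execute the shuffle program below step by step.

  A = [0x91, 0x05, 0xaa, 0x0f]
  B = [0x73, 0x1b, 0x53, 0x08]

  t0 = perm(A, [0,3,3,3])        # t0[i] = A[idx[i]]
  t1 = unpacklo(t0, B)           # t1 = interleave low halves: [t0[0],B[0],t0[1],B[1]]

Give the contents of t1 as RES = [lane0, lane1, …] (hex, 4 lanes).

RES = [ 0x91  0x73  0x0f  0x1b ]

  t0: 91 0f 0f 0f
  t1: 91 73 0f 1b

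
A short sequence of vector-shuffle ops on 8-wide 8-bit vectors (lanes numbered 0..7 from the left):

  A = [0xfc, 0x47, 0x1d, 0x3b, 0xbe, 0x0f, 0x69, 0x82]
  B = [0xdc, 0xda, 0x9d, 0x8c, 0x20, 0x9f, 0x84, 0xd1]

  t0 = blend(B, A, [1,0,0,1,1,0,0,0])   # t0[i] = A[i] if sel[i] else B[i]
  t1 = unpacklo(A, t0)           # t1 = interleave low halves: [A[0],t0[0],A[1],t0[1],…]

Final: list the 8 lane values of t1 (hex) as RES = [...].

RES = [0xfc, 0xfc, 0x47, 0xda, 0x1d, 0x9d, 0x3b, 0x3b]

→ t0 |fc|da|9d|3b|be|9f|84|d1|
→ t1 |fc|fc|47|da|1d|9d|3b|3b|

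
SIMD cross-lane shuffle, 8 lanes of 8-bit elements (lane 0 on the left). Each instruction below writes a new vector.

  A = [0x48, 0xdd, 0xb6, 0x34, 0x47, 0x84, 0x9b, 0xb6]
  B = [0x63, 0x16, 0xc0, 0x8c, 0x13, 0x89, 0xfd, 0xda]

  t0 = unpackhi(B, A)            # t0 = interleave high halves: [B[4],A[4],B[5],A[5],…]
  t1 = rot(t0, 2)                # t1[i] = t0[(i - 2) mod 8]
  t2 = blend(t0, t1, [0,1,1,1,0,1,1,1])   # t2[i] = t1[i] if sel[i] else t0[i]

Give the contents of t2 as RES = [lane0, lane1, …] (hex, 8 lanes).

RES = [0x13, 0xb6, 0x13, 0x47, 0xfd, 0x84, 0xfd, 0x9b]

t0 = [0x13, 0x47, 0x89, 0x84, 0xfd, 0x9b, 0xda, 0xb6]
t1 = [0xda, 0xb6, 0x13, 0x47, 0x89, 0x84, 0xfd, 0x9b]
t2 = [0x13, 0xb6, 0x13, 0x47, 0xfd, 0x84, 0xfd, 0x9b]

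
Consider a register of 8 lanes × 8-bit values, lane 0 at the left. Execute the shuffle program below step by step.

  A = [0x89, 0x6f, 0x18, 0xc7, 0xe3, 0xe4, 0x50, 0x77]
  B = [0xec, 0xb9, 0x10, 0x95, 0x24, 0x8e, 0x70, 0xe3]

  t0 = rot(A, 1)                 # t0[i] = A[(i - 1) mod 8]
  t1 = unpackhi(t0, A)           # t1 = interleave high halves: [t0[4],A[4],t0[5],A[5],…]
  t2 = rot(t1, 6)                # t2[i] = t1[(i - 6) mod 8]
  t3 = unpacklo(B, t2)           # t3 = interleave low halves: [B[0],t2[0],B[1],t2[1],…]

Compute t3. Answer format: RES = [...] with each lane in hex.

RES = [0xec, 0xe3, 0xb9, 0xe4, 0x10, 0xe4, 0x95, 0x50]

  t0: 77 89 6f 18 c7 e3 e4 50
  t1: c7 e3 e3 e4 e4 50 50 77
  t2: e3 e4 e4 50 50 77 c7 e3
  t3: ec e3 b9 e4 10 e4 95 50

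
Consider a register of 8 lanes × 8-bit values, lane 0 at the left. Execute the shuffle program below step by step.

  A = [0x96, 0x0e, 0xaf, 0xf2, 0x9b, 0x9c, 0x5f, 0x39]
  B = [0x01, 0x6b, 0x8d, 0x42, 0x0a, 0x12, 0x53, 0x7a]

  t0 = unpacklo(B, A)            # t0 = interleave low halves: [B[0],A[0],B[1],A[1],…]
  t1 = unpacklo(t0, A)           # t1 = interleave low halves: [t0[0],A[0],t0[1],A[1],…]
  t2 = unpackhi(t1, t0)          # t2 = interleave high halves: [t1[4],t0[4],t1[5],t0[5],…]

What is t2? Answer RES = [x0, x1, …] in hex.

RES = [0x6b, 0x8d, 0xaf, 0xaf, 0x0e, 0x42, 0xf2, 0xf2]

→ t0 |01|96|6b|0e|8d|af|42|f2|
→ t1 |01|96|96|0e|6b|af|0e|f2|
→ t2 |6b|8d|af|af|0e|42|f2|f2|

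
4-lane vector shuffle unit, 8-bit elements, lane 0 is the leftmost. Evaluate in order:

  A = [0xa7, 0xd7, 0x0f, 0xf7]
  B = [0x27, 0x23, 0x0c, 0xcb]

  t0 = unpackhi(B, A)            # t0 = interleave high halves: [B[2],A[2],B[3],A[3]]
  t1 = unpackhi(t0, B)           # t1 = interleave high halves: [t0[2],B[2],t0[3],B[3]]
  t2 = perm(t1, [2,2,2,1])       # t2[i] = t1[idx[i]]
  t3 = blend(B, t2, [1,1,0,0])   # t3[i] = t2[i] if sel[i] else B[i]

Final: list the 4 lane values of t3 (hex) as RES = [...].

RES = [ 0xf7  0xf7  0x0c  0xcb ]

t0 = [0x0c, 0x0f, 0xcb, 0xf7]
t1 = [0xcb, 0x0c, 0xf7, 0xcb]
t2 = [0xf7, 0xf7, 0xf7, 0x0c]
t3 = [0xf7, 0xf7, 0x0c, 0xcb]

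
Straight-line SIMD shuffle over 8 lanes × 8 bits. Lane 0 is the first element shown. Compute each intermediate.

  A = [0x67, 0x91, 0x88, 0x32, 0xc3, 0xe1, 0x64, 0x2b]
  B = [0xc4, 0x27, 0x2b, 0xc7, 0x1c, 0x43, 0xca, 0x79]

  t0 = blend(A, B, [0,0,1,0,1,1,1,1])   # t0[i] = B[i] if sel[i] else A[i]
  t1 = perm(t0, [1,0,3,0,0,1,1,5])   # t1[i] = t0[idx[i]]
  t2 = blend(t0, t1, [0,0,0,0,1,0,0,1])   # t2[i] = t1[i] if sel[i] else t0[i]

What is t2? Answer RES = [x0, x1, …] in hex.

  t0: 67 91 2b 32 1c 43 ca 79
  t1: 91 67 32 67 67 91 91 43
  t2: 67 91 2b 32 67 43 ca 43

RES = [ 0x67  0x91  0x2b  0x32  0x67  0x43  0xca  0x43 ]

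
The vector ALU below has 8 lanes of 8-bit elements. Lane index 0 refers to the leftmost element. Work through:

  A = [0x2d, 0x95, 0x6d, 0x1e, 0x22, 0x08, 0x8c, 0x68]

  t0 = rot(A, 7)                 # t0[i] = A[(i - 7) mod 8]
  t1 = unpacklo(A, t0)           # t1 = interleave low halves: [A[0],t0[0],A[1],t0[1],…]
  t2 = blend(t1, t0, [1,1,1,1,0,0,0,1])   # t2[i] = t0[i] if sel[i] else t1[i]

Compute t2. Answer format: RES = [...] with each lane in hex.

t0 = [0x95, 0x6d, 0x1e, 0x22, 0x08, 0x8c, 0x68, 0x2d]
t1 = [0x2d, 0x95, 0x95, 0x6d, 0x6d, 0x1e, 0x1e, 0x22]
t2 = [0x95, 0x6d, 0x1e, 0x22, 0x6d, 0x1e, 0x1e, 0x2d]

RES = [ 0x95  0x6d  0x1e  0x22  0x6d  0x1e  0x1e  0x2d ]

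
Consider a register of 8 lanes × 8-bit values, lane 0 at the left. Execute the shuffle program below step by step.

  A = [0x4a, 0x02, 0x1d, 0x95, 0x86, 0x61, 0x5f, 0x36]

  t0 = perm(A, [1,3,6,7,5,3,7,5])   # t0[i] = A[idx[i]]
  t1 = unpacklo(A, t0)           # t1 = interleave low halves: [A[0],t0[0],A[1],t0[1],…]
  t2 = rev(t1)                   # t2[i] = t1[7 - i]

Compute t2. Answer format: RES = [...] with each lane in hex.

RES = [ 0x36  0x95  0x5f  0x1d  0x95  0x02  0x02  0x4a ]

→ t0 |02|95|5f|36|61|95|36|61|
→ t1 |4a|02|02|95|1d|5f|95|36|
→ t2 |36|95|5f|1d|95|02|02|4a|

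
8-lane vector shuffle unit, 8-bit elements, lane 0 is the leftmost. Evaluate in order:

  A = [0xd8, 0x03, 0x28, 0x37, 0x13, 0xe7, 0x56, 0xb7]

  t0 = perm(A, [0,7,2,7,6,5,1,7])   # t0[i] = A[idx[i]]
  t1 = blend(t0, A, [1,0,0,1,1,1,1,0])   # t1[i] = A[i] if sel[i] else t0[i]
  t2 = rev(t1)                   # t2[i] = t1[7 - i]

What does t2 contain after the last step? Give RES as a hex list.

  t0: d8 b7 28 b7 56 e7 03 b7
  t1: d8 b7 28 37 13 e7 56 b7
  t2: b7 56 e7 13 37 28 b7 d8

RES = [ 0xb7  0x56  0xe7  0x13  0x37  0x28  0xb7  0xd8 ]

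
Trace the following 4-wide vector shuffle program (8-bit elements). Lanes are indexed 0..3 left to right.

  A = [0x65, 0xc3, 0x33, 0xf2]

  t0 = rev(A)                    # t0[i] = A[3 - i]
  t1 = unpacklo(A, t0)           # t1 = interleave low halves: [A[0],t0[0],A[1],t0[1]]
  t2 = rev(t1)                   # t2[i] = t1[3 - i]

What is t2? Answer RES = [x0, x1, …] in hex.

RES = [ 0x33  0xc3  0xf2  0x65 ]

t0 = [0xf2, 0x33, 0xc3, 0x65]
t1 = [0x65, 0xf2, 0xc3, 0x33]
t2 = [0x33, 0xc3, 0xf2, 0x65]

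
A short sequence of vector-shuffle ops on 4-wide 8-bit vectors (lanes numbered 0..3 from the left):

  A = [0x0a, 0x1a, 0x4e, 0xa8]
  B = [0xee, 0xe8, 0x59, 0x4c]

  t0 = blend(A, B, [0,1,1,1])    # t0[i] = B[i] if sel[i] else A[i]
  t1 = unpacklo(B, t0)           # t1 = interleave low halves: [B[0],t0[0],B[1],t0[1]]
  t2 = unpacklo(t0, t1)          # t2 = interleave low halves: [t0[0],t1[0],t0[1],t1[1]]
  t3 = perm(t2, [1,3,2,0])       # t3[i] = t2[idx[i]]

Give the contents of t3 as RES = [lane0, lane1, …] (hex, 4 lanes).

  t0: 0a e8 59 4c
  t1: ee 0a e8 e8
  t2: 0a ee e8 0a
  t3: ee 0a e8 0a

RES = [ 0xee  0x0a  0xe8  0x0a ]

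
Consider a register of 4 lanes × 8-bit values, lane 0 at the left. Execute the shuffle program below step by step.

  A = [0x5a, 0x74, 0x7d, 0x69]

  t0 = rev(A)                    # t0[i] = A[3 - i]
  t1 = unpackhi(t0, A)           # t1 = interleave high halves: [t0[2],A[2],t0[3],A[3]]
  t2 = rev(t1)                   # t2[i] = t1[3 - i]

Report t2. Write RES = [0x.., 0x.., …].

→ t0 |69|7d|74|5a|
→ t1 |74|7d|5a|69|
→ t2 |69|5a|7d|74|

RES = [0x69, 0x5a, 0x7d, 0x74]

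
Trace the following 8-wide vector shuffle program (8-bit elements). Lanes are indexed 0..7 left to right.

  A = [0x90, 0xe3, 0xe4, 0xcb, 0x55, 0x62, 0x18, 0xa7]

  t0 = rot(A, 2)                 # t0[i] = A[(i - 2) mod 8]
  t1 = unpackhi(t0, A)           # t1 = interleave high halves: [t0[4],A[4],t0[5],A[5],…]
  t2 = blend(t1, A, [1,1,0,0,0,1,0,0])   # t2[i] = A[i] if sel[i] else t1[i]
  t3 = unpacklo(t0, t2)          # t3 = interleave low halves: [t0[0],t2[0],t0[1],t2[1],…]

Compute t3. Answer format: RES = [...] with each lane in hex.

RES = [ 0x18  0x90  0xa7  0xe3  0x90  0xcb  0xe3  0x62 ]

→ t0 |18|a7|90|e3|e4|cb|55|62|
→ t1 |e4|55|cb|62|55|18|62|a7|
→ t2 |90|e3|cb|62|55|62|62|a7|
→ t3 |18|90|a7|e3|90|cb|e3|62|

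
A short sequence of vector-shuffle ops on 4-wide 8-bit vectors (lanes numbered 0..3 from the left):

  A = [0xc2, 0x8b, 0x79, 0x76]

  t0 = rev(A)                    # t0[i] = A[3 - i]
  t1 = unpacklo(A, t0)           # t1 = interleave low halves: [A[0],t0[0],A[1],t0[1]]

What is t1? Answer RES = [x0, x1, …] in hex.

RES = [0xc2, 0x76, 0x8b, 0x79]

→ t0 |76|79|8b|c2|
→ t1 |c2|76|8b|79|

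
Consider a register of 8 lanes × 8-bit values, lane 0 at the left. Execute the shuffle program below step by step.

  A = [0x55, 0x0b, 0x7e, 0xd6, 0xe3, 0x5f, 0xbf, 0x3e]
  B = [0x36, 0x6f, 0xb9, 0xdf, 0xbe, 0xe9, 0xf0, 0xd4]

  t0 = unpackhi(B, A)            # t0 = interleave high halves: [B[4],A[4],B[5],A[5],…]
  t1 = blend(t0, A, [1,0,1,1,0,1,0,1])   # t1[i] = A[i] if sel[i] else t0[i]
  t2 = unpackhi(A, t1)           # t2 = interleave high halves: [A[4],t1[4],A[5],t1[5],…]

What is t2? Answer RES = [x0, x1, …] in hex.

→ t0 |be|e3|e9|5f|f0|bf|d4|3e|
→ t1 |55|e3|7e|d6|f0|5f|d4|3e|
→ t2 |e3|f0|5f|5f|bf|d4|3e|3e|

RES = [ 0xe3  0xf0  0x5f  0x5f  0xbf  0xd4  0x3e  0x3e ]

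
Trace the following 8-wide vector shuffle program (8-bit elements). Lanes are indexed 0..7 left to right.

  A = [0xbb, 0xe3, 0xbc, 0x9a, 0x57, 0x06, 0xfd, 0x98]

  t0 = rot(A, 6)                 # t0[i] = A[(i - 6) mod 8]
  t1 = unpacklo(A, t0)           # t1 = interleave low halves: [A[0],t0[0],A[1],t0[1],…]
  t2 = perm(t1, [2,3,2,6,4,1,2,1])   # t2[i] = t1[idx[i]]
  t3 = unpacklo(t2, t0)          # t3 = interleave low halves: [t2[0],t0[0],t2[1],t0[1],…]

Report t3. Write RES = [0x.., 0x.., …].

RES = [ 0xe3  0xbc  0x9a  0x9a  0xe3  0x57  0x9a  0x06 ]

t0 = [0xbc, 0x9a, 0x57, 0x06, 0xfd, 0x98, 0xbb, 0xe3]
t1 = [0xbb, 0xbc, 0xe3, 0x9a, 0xbc, 0x57, 0x9a, 0x06]
t2 = [0xe3, 0x9a, 0xe3, 0x9a, 0xbc, 0xbc, 0xe3, 0xbc]
t3 = [0xe3, 0xbc, 0x9a, 0x9a, 0xe3, 0x57, 0x9a, 0x06]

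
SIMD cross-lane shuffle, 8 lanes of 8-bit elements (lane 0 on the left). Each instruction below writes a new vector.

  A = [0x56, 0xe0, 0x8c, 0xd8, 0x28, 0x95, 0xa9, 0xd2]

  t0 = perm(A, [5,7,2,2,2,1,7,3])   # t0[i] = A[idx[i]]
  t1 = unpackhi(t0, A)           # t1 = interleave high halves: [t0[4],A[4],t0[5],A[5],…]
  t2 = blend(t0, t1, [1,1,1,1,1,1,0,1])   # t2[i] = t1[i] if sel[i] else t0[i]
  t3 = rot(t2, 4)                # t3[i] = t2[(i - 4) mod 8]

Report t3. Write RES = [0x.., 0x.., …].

RES = [ 0xd2  0xa9  0xd2  0xd2  0x8c  0x28  0xe0  0x95 ]

t0 = [0x95, 0xd2, 0x8c, 0x8c, 0x8c, 0xe0, 0xd2, 0xd8]
t1 = [0x8c, 0x28, 0xe0, 0x95, 0xd2, 0xa9, 0xd8, 0xd2]
t2 = [0x8c, 0x28, 0xe0, 0x95, 0xd2, 0xa9, 0xd2, 0xd2]
t3 = [0xd2, 0xa9, 0xd2, 0xd2, 0x8c, 0x28, 0xe0, 0x95]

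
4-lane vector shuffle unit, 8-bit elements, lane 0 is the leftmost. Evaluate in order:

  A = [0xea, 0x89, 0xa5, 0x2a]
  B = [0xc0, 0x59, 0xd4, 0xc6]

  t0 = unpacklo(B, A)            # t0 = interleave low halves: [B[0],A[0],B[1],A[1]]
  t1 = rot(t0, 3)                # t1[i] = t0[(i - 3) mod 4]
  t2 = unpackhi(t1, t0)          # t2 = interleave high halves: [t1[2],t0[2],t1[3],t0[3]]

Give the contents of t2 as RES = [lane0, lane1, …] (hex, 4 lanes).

RES = [0x89, 0x59, 0xc0, 0x89]

t0 = [0xc0, 0xea, 0x59, 0x89]
t1 = [0xea, 0x59, 0x89, 0xc0]
t2 = [0x89, 0x59, 0xc0, 0x89]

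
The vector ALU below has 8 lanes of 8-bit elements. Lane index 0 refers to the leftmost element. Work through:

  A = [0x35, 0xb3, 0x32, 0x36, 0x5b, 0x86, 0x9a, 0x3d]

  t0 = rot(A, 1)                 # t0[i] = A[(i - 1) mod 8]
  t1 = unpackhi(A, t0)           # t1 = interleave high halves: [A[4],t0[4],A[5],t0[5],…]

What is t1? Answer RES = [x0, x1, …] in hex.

RES = [ 0x5b  0x36  0x86  0x5b  0x9a  0x86  0x3d  0x9a ]

→ t0 |3d|35|b3|32|36|5b|86|9a|
→ t1 |5b|36|86|5b|9a|86|3d|9a|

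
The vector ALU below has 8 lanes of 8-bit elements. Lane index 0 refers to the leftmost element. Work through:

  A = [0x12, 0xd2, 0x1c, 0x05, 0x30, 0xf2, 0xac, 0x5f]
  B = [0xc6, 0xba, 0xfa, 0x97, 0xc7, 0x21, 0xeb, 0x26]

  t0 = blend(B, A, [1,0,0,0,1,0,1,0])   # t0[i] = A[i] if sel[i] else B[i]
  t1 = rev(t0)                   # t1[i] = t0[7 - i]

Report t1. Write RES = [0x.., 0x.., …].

RES = [ 0x26  0xac  0x21  0x30  0x97  0xfa  0xba  0x12 ]

→ t0 |12|ba|fa|97|30|21|ac|26|
→ t1 |26|ac|21|30|97|fa|ba|12|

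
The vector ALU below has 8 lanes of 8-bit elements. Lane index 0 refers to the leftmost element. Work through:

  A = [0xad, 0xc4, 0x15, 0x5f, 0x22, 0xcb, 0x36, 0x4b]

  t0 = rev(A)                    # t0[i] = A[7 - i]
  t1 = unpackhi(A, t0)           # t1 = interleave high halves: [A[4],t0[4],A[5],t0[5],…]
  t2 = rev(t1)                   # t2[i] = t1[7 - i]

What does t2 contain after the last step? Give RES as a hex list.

RES = [ 0xad  0x4b  0xc4  0x36  0x15  0xcb  0x5f  0x22 ]

  t0: 4b 36 cb 22 5f 15 c4 ad
  t1: 22 5f cb 15 36 c4 4b ad
  t2: ad 4b c4 36 15 cb 5f 22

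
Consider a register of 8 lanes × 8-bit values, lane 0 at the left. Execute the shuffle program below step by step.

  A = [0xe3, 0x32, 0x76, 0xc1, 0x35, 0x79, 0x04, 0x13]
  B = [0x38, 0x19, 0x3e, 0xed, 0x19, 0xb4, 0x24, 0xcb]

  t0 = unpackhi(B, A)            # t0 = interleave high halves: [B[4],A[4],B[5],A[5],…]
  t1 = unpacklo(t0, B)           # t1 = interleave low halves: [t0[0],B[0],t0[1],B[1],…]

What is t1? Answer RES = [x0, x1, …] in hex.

t0 = [0x19, 0x35, 0xb4, 0x79, 0x24, 0x04, 0xcb, 0x13]
t1 = [0x19, 0x38, 0x35, 0x19, 0xb4, 0x3e, 0x79, 0xed]

RES = [0x19, 0x38, 0x35, 0x19, 0xb4, 0x3e, 0x79, 0xed]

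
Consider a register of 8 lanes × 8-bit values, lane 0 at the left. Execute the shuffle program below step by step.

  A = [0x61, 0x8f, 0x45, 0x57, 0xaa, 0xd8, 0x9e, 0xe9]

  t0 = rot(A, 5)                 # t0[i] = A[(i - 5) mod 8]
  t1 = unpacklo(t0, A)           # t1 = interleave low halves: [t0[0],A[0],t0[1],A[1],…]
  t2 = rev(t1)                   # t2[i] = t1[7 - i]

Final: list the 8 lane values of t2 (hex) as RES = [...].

RES = [ 0x57  0x9e  0x45  0xd8  0x8f  0xaa  0x61  0x57 ]

  t0: 57 aa d8 9e e9 61 8f 45
  t1: 57 61 aa 8f d8 45 9e 57
  t2: 57 9e 45 d8 8f aa 61 57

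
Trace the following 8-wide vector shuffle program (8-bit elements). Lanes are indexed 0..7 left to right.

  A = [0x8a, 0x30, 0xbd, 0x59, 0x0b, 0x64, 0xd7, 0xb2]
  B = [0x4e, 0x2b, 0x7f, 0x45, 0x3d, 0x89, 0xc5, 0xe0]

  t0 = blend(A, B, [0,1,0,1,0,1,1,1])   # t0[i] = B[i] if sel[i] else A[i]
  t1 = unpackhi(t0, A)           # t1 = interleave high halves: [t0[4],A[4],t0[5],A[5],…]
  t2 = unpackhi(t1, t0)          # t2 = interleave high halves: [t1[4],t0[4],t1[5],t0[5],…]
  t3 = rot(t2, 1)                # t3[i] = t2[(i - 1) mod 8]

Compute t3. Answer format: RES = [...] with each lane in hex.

RES = [0xe0, 0xc5, 0x0b, 0xd7, 0x89, 0xe0, 0xc5, 0xb2]

  t0: 8a 2b bd 45 0b 89 c5 e0
  t1: 0b 0b 89 64 c5 d7 e0 b2
  t2: c5 0b d7 89 e0 c5 b2 e0
  t3: e0 c5 0b d7 89 e0 c5 b2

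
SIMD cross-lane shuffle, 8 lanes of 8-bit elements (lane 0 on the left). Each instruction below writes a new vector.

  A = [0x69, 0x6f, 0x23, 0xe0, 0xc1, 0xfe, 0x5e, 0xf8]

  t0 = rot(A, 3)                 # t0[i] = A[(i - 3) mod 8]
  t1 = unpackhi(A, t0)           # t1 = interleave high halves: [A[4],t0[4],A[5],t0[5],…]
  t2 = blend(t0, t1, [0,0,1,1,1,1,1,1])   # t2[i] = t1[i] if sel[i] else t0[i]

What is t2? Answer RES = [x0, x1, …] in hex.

  t0: fe 5e f8 69 6f 23 e0 c1
  t1: c1 6f fe 23 5e e0 f8 c1
  t2: fe 5e fe 23 5e e0 f8 c1

RES = [ 0xfe  0x5e  0xfe  0x23  0x5e  0xe0  0xf8  0xc1 ]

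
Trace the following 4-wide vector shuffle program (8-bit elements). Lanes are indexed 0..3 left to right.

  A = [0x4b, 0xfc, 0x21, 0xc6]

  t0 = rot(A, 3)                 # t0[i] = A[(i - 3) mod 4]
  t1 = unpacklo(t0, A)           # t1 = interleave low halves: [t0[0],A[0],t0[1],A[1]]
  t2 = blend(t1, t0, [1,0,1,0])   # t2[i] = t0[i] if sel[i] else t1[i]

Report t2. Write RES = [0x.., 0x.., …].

RES = [0xfc, 0x4b, 0xc6, 0xfc]

→ t0 |fc|21|c6|4b|
→ t1 |fc|4b|21|fc|
→ t2 |fc|4b|c6|fc|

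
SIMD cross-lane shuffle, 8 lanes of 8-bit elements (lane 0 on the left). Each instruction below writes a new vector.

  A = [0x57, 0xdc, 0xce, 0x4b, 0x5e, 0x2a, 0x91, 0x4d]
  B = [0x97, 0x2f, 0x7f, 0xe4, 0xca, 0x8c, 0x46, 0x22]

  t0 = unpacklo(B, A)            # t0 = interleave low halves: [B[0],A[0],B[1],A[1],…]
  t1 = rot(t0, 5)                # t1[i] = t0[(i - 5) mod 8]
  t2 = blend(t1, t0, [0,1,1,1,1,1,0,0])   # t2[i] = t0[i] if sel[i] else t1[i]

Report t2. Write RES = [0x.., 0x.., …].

t0 = [0x97, 0x57, 0x2f, 0xdc, 0x7f, 0xce, 0xe4, 0x4b]
t1 = [0xdc, 0x7f, 0xce, 0xe4, 0x4b, 0x97, 0x57, 0x2f]
t2 = [0xdc, 0x57, 0x2f, 0xdc, 0x7f, 0xce, 0x57, 0x2f]

RES = [0xdc, 0x57, 0x2f, 0xdc, 0x7f, 0xce, 0x57, 0x2f]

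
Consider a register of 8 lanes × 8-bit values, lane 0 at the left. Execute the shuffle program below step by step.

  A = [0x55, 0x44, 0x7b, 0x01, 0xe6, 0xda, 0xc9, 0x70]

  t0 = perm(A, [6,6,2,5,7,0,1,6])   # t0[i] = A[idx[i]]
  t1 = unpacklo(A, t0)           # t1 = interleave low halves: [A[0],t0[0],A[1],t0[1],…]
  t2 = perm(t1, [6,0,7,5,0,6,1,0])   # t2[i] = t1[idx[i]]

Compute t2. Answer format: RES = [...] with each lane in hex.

RES = [ 0x01  0x55  0xda  0x7b  0x55  0x01  0xc9  0x55 ]

t0 = [0xc9, 0xc9, 0x7b, 0xda, 0x70, 0x55, 0x44, 0xc9]
t1 = [0x55, 0xc9, 0x44, 0xc9, 0x7b, 0x7b, 0x01, 0xda]
t2 = [0x01, 0x55, 0xda, 0x7b, 0x55, 0x01, 0xc9, 0x55]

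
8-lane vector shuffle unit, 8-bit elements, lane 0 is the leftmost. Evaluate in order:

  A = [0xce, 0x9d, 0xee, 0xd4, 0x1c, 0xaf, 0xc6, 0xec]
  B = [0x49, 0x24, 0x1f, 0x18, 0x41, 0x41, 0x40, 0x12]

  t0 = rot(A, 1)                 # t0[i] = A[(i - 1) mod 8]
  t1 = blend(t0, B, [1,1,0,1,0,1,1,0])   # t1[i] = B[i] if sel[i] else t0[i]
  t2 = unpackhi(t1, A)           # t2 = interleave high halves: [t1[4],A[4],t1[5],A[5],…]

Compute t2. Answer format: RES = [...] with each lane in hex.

RES = [ 0xd4  0x1c  0x41  0xaf  0x40  0xc6  0xc6  0xec ]

→ t0 |ec|ce|9d|ee|d4|1c|af|c6|
→ t1 |49|24|9d|18|d4|41|40|c6|
→ t2 |d4|1c|41|af|40|c6|c6|ec|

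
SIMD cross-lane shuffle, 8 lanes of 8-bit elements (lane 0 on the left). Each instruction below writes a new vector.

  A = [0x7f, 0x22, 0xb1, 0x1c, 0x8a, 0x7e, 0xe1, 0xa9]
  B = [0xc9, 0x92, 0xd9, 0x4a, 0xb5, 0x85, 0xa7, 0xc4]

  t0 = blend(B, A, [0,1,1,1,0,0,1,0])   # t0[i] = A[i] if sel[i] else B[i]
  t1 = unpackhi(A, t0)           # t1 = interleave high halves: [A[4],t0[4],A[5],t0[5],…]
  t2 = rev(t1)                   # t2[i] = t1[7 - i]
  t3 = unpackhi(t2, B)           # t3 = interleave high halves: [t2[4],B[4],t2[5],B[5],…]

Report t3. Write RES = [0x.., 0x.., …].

→ t0 |c9|22|b1|1c|b5|85|e1|c4|
→ t1 |8a|b5|7e|85|e1|e1|a9|c4|
→ t2 |c4|a9|e1|e1|85|7e|b5|8a|
→ t3 |85|b5|7e|85|b5|a7|8a|c4|

RES = [0x85, 0xb5, 0x7e, 0x85, 0xb5, 0xa7, 0x8a, 0xc4]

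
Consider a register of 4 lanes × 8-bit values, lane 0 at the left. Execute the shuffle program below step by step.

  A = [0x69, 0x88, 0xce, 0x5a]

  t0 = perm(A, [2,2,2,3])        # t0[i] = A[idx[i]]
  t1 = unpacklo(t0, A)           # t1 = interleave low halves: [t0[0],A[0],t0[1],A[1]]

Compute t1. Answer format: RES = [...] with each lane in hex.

RES = [ 0xce  0x69  0xce  0x88 ]

→ t0 |ce|ce|ce|5a|
→ t1 |ce|69|ce|88|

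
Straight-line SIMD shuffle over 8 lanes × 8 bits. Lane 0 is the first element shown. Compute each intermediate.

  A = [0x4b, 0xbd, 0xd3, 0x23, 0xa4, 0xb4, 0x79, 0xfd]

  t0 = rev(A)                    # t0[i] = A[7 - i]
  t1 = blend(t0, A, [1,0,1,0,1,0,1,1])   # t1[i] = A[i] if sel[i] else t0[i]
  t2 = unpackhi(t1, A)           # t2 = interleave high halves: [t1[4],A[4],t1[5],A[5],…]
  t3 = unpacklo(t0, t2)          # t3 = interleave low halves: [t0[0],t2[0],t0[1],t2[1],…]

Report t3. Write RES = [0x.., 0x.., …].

→ t0 |fd|79|b4|a4|23|d3|bd|4b|
→ t1 |4b|79|d3|a4|a4|d3|79|fd|
→ t2 |a4|a4|d3|b4|79|79|fd|fd|
→ t3 |fd|a4|79|a4|b4|d3|a4|b4|

RES = [0xfd, 0xa4, 0x79, 0xa4, 0xb4, 0xd3, 0xa4, 0xb4]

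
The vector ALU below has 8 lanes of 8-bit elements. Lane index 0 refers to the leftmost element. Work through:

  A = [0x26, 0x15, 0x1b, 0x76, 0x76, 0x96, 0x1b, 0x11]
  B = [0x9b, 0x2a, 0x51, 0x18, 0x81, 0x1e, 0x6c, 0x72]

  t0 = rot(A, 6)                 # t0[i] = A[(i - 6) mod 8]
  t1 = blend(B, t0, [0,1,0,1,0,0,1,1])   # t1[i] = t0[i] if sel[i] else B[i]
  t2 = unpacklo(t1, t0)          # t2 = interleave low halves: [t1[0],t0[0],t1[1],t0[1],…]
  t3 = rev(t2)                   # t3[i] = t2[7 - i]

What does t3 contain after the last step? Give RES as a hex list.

RES = [ 0x96  0x96  0x76  0x51  0x76  0x76  0x1b  0x9b ]

  t0: 1b 76 76 96 1b 11 26 15
  t1: 9b 76 51 96 81 1e 26 15
  t2: 9b 1b 76 76 51 76 96 96
  t3: 96 96 76 51 76 76 1b 9b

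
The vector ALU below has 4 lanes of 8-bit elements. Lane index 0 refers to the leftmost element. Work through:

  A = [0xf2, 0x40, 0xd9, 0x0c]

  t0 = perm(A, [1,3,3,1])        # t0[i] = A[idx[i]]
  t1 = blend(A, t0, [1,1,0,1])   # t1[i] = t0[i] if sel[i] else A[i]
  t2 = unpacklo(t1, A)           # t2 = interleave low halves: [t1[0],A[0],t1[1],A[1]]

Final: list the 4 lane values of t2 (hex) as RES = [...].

RES = [0x40, 0xf2, 0x0c, 0x40]

→ t0 |40|0c|0c|40|
→ t1 |40|0c|d9|40|
→ t2 |40|f2|0c|40|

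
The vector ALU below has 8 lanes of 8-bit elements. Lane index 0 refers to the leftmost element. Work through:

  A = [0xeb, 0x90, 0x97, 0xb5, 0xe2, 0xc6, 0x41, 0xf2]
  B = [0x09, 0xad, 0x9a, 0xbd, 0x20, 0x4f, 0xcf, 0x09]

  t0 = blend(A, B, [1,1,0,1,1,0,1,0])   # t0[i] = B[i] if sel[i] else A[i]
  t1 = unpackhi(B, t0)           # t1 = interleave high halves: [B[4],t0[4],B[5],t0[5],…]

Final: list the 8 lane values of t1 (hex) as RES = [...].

→ t0 |09|ad|97|bd|20|c6|cf|f2|
→ t1 |20|20|4f|c6|cf|cf|09|f2|

RES = [ 0x20  0x20  0x4f  0xc6  0xcf  0xcf  0x09  0xf2 ]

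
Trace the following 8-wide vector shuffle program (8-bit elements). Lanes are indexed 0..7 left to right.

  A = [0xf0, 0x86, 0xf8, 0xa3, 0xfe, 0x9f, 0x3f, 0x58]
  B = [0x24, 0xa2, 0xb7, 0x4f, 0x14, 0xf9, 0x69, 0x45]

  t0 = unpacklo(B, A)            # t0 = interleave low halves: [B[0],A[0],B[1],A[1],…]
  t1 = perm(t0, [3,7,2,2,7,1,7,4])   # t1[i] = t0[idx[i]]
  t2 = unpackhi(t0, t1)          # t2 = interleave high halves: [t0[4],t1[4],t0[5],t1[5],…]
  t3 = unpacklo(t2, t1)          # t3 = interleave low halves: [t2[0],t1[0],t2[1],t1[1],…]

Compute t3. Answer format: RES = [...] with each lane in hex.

RES = [ 0xb7  0x86  0xa3  0xa3  0xf8  0xa2  0xf0  0xa2 ]

t0 = [0x24, 0xf0, 0xa2, 0x86, 0xb7, 0xf8, 0x4f, 0xa3]
t1 = [0x86, 0xa3, 0xa2, 0xa2, 0xa3, 0xf0, 0xa3, 0xb7]
t2 = [0xb7, 0xa3, 0xf8, 0xf0, 0x4f, 0xa3, 0xa3, 0xb7]
t3 = [0xb7, 0x86, 0xa3, 0xa3, 0xf8, 0xa2, 0xf0, 0xa2]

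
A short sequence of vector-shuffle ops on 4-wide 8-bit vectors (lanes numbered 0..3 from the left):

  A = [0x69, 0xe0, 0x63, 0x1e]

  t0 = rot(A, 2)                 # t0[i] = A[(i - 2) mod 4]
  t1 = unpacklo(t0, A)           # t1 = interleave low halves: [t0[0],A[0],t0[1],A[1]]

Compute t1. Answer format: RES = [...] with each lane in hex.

RES = [0x63, 0x69, 0x1e, 0xe0]

t0 = [0x63, 0x1e, 0x69, 0xe0]
t1 = [0x63, 0x69, 0x1e, 0xe0]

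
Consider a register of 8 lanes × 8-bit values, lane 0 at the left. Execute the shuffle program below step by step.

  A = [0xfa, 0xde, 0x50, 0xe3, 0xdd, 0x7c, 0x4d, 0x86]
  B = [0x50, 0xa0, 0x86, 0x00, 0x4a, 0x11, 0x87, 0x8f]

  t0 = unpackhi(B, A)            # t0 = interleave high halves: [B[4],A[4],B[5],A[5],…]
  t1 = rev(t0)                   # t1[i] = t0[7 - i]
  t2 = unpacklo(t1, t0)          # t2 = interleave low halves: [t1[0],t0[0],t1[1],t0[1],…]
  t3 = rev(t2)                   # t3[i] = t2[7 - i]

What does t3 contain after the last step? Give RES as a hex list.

t0 = [0x4a, 0xdd, 0x11, 0x7c, 0x87, 0x4d, 0x8f, 0x86]
t1 = [0x86, 0x8f, 0x4d, 0x87, 0x7c, 0x11, 0xdd, 0x4a]
t2 = [0x86, 0x4a, 0x8f, 0xdd, 0x4d, 0x11, 0x87, 0x7c]
t3 = [0x7c, 0x87, 0x11, 0x4d, 0xdd, 0x8f, 0x4a, 0x86]

RES = [ 0x7c  0x87  0x11  0x4d  0xdd  0x8f  0x4a  0x86 ]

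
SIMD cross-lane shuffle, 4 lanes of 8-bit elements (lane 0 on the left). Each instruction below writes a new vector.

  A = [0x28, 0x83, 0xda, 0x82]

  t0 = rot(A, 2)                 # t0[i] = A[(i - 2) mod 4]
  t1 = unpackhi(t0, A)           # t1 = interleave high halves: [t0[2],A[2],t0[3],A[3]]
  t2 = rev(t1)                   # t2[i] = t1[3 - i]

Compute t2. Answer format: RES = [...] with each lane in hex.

RES = [0x82, 0x83, 0xda, 0x28]

  t0: da 82 28 83
  t1: 28 da 83 82
  t2: 82 83 da 28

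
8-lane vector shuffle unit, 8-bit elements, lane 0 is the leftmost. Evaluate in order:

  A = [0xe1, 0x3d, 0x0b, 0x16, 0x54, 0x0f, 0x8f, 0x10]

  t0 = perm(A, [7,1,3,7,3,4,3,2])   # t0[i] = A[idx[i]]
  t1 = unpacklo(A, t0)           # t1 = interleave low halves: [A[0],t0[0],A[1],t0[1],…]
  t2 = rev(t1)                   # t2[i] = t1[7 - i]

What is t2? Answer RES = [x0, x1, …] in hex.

→ t0 |10|3d|16|10|16|54|16|0b|
→ t1 |e1|10|3d|3d|0b|16|16|10|
→ t2 |10|16|16|0b|3d|3d|10|e1|

RES = [0x10, 0x16, 0x16, 0x0b, 0x3d, 0x3d, 0x10, 0xe1]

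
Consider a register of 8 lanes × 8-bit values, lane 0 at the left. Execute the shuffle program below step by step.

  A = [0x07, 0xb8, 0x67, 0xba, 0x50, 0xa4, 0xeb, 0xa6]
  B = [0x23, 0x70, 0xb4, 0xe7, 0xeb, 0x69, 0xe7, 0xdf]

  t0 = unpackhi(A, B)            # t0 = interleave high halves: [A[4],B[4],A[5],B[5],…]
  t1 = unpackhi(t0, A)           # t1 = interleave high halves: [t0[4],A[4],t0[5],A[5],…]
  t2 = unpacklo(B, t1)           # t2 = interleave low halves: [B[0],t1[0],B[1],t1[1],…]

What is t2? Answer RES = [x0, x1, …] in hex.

RES = [ 0x23  0xeb  0x70  0x50  0xb4  0xe7  0xe7  0xa4 ]

→ t0 |50|eb|a4|69|eb|e7|a6|df|
→ t1 |eb|50|e7|a4|a6|eb|df|a6|
→ t2 |23|eb|70|50|b4|e7|e7|a4|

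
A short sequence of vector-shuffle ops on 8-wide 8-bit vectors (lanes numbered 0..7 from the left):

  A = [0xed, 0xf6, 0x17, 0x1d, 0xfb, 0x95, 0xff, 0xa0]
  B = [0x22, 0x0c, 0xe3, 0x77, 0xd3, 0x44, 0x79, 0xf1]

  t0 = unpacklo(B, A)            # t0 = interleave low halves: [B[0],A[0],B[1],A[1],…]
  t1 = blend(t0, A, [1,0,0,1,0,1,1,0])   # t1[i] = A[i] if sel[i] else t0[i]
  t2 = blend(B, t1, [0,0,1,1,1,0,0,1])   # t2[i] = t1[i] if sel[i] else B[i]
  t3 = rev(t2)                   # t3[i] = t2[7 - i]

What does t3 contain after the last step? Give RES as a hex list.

t0 = [0x22, 0xed, 0x0c, 0xf6, 0xe3, 0x17, 0x77, 0x1d]
t1 = [0xed, 0xed, 0x0c, 0x1d, 0xe3, 0x95, 0xff, 0x1d]
t2 = [0x22, 0x0c, 0x0c, 0x1d, 0xe3, 0x44, 0x79, 0x1d]
t3 = [0x1d, 0x79, 0x44, 0xe3, 0x1d, 0x0c, 0x0c, 0x22]

RES = [ 0x1d  0x79  0x44  0xe3  0x1d  0x0c  0x0c  0x22 ]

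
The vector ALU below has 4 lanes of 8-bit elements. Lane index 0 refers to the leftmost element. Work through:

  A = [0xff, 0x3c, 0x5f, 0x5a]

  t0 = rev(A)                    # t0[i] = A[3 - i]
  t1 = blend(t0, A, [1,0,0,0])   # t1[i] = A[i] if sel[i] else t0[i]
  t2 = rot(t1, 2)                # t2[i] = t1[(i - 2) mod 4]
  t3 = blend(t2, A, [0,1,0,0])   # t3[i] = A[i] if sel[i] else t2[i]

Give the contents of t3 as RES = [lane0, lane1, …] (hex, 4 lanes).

RES = [ 0x3c  0x3c  0xff  0x5f ]

  t0: 5a 5f 3c ff
  t1: ff 5f 3c ff
  t2: 3c ff ff 5f
  t3: 3c 3c ff 5f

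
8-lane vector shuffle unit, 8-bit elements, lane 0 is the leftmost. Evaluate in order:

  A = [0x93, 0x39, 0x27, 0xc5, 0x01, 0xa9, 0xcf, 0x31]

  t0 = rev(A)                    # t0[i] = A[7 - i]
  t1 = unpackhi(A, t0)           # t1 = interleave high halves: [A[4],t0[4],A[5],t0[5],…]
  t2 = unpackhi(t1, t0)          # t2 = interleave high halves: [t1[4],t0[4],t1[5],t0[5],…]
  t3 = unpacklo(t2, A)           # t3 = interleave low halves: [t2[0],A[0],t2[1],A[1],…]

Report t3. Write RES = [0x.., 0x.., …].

  t0: 31 cf a9 01 c5 27 39 93
  t1: 01 c5 a9 27 cf 39 31 93
  t2: cf c5 39 27 31 39 93 93
  t3: cf 93 c5 39 39 27 27 c5

RES = [ 0xcf  0x93  0xc5  0x39  0x39  0x27  0x27  0xc5 ]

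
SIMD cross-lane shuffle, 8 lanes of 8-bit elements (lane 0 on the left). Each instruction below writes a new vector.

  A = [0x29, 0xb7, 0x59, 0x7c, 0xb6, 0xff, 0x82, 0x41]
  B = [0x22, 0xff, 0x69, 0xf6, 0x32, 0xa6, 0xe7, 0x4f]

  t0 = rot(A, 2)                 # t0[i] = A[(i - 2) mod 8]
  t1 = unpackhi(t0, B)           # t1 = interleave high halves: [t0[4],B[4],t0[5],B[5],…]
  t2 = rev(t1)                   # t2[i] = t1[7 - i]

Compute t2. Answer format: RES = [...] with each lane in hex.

RES = [0x4f, 0xff, 0xe7, 0xb6, 0xa6, 0x7c, 0x32, 0x59]

  t0: 82 41 29 b7 59 7c b6 ff
  t1: 59 32 7c a6 b6 e7 ff 4f
  t2: 4f ff e7 b6 a6 7c 32 59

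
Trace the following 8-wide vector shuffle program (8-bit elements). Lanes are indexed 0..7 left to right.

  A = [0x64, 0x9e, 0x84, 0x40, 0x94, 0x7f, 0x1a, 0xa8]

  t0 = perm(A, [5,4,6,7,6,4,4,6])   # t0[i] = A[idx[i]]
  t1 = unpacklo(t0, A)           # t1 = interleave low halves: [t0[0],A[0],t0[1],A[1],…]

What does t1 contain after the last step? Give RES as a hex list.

RES = [ 0x7f  0x64  0x94  0x9e  0x1a  0x84  0xa8  0x40 ]

→ t0 |7f|94|1a|a8|1a|94|94|1a|
→ t1 |7f|64|94|9e|1a|84|a8|40|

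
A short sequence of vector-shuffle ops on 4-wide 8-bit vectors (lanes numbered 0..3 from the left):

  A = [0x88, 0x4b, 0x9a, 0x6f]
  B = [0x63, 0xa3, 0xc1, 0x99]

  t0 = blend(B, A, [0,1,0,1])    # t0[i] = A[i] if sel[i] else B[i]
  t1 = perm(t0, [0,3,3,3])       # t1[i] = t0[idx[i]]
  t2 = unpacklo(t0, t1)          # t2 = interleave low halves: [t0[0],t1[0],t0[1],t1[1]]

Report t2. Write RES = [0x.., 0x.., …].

RES = [ 0x63  0x63  0x4b  0x6f ]

→ t0 |63|4b|c1|6f|
→ t1 |63|6f|6f|6f|
→ t2 |63|63|4b|6f|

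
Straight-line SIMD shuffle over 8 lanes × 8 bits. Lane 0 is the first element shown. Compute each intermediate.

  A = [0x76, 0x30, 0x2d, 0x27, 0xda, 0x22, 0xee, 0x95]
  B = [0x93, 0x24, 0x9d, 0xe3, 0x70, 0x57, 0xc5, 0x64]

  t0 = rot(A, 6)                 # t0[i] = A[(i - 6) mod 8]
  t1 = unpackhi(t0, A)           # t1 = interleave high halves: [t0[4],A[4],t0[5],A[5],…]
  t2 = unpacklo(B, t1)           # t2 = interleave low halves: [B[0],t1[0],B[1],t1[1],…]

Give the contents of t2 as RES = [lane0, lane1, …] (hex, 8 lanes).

→ t0 |2d|27|da|22|ee|95|76|30|
→ t1 |ee|da|95|22|76|ee|30|95|
→ t2 |93|ee|24|da|9d|95|e3|22|

RES = [0x93, 0xee, 0x24, 0xda, 0x9d, 0x95, 0xe3, 0x22]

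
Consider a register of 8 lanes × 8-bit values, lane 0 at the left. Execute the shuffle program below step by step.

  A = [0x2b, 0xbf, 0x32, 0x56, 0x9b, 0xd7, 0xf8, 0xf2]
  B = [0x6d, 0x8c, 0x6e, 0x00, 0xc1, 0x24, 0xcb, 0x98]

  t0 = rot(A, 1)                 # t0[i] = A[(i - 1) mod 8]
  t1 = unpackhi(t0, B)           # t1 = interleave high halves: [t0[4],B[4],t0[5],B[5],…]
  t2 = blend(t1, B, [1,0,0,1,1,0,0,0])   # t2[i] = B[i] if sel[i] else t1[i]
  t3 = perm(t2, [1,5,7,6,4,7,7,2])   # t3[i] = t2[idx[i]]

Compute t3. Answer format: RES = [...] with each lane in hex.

→ t0 |f2|2b|bf|32|56|9b|d7|f8|
→ t1 |56|c1|9b|24|d7|cb|f8|98|
→ t2 |6d|c1|9b|00|c1|cb|f8|98|
→ t3 |c1|cb|98|f8|c1|98|98|9b|

RES = [0xc1, 0xcb, 0x98, 0xf8, 0xc1, 0x98, 0x98, 0x9b]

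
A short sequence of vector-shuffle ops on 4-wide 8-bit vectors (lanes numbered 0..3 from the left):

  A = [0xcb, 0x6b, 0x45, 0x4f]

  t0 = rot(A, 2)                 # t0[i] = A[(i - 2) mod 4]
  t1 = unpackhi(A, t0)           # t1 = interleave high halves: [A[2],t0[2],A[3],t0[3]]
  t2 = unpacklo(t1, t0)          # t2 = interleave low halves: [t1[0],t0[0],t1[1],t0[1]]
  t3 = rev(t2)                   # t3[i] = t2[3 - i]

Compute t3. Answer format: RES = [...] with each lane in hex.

RES = [ 0x4f  0xcb  0x45  0x45 ]

→ t0 |45|4f|cb|6b|
→ t1 |45|cb|4f|6b|
→ t2 |45|45|cb|4f|
→ t3 |4f|cb|45|45|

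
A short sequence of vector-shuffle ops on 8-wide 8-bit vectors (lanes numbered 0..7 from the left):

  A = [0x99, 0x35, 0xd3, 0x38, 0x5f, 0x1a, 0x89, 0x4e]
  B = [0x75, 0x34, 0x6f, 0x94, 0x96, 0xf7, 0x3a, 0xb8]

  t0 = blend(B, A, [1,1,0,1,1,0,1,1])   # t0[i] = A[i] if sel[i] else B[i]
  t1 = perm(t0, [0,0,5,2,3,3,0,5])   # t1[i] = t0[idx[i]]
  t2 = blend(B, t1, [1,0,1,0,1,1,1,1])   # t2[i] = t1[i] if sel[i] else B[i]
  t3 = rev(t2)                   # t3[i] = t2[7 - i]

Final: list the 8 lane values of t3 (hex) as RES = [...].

t0 = [0x99, 0x35, 0x6f, 0x38, 0x5f, 0xf7, 0x89, 0x4e]
t1 = [0x99, 0x99, 0xf7, 0x6f, 0x38, 0x38, 0x99, 0xf7]
t2 = [0x99, 0x34, 0xf7, 0x94, 0x38, 0x38, 0x99, 0xf7]
t3 = [0xf7, 0x99, 0x38, 0x38, 0x94, 0xf7, 0x34, 0x99]

RES = [0xf7, 0x99, 0x38, 0x38, 0x94, 0xf7, 0x34, 0x99]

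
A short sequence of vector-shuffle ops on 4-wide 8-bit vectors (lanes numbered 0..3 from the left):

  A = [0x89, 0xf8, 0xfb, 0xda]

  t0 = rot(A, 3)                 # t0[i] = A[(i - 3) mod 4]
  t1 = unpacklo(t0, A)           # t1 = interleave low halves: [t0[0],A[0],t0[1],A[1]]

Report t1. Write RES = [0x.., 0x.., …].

t0 = [0xf8, 0xfb, 0xda, 0x89]
t1 = [0xf8, 0x89, 0xfb, 0xf8]

RES = [0xf8, 0x89, 0xfb, 0xf8]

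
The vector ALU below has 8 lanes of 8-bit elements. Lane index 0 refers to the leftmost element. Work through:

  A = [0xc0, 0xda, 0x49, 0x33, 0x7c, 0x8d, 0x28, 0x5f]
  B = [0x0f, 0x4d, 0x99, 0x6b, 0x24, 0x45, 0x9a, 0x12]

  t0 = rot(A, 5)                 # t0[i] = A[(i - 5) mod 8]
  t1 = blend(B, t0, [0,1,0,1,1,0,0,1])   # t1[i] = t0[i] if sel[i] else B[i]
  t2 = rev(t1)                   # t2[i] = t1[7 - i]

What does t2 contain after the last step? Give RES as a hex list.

  t0: 33 7c 8d 28 5f c0 da 49
  t1: 0f 7c 99 28 5f 45 9a 49
  t2: 49 9a 45 5f 28 99 7c 0f

RES = [ 0x49  0x9a  0x45  0x5f  0x28  0x99  0x7c  0x0f ]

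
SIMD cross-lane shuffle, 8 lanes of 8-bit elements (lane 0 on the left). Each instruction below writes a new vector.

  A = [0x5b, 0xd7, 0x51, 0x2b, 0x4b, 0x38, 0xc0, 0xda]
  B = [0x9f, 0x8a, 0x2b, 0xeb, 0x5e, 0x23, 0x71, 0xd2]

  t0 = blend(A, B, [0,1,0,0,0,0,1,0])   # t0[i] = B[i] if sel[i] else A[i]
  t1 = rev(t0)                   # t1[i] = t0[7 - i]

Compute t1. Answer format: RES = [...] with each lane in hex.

  t0: 5b 8a 51 2b 4b 38 71 da
  t1: da 71 38 4b 2b 51 8a 5b

RES = [0xda, 0x71, 0x38, 0x4b, 0x2b, 0x51, 0x8a, 0x5b]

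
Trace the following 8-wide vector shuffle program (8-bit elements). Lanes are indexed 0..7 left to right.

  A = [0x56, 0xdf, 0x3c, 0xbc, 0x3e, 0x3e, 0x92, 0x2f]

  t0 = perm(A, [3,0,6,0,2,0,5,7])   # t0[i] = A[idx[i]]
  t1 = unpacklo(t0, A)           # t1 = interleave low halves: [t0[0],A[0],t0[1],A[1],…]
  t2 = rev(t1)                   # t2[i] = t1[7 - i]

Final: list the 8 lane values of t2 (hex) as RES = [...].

RES = [ 0xbc  0x56  0x3c  0x92  0xdf  0x56  0x56  0xbc ]

t0 = [0xbc, 0x56, 0x92, 0x56, 0x3c, 0x56, 0x3e, 0x2f]
t1 = [0xbc, 0x56, 0x56, 0xdf, 0x92, 0x3c, 0x56, 0xbc]
t2 = [0xbc, 0x56, 0x3c, 0x92, 0xdf, 0x56, 0x56, 0xbc]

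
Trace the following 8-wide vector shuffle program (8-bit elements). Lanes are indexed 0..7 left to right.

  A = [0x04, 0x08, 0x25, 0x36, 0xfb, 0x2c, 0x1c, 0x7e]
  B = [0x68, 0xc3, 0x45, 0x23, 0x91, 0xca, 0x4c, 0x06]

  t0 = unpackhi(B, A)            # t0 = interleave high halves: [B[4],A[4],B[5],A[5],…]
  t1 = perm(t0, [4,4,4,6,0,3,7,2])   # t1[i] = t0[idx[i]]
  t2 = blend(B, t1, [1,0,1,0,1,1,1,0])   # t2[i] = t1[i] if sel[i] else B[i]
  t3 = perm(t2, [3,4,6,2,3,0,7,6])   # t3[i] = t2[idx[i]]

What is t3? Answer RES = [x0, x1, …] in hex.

t0 = [0x91, 0xfb, 0xca, 0x2c, 0x4c, 0x1c, 0x06, 0x7e]
t1 = [0x4c, 0x4c, 0x4c, 0x06, 0x91, 0x2c, 0x7e, 0xca]
t2 = [0x4c, 0xc3, 0x4c, 0x23, 0x91, 0x2c, 0x7e, 0x06]
t3 = [0x23, 0x91, 0x7e, 0x4c, 0x23, 0x4c, 0x06, 0x7e]

RES = [ 0x23  0x91  0x7e  0x4c  0x23  0x4c  0x06  0x7e ]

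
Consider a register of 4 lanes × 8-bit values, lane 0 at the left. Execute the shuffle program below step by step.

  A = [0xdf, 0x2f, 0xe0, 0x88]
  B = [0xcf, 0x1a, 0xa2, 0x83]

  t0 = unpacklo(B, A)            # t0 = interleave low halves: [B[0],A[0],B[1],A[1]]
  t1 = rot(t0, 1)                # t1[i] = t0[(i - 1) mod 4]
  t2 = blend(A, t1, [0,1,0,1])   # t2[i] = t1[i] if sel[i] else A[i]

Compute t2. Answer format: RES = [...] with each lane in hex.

RES = [ 0xdf  0xcf  0xe0  0x1a ]

→ t0 |cf|df|1a|2f|
→ t1 |2f|cf|df|1a|
→ t2 |df|cf|e0|1a|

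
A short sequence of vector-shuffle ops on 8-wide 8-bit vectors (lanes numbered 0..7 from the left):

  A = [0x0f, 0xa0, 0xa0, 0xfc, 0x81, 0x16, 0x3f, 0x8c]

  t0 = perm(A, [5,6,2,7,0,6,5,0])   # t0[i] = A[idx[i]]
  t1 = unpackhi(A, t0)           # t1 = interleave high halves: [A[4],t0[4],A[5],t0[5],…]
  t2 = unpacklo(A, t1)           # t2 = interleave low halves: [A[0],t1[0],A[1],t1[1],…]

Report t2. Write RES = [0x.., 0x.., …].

RES = [ 0x0f  0x81  0xa0  0x0f  0xa0  0x16  0xfc  0x3f ]

→ t0 |16|3f|a0|8c|0f|3f|16|0f|
→ t1 |81|0f|16|3f|3f|16|8c|0f|
→ t2 |0f|81|a0|0f|a0|16|fc|3f|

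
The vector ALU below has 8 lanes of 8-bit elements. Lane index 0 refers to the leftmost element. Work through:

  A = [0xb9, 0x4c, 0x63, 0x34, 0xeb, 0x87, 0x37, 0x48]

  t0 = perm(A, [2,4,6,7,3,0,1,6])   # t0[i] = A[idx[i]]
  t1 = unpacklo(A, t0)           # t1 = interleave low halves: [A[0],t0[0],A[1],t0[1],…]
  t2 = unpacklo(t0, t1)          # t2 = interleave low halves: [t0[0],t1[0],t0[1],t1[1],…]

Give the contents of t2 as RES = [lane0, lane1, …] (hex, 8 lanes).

t0 = [0x63, 0xeb, 0x37, 0x48, 0x34, 0xb9, 0x4c, 0x37]
t1 = [0xb9, 0x63, 0x4c, 0xeb, 0x63, 0x37, 0x34, 0x48]
t2 = [0x63, 0xb9, 0xeb, 0x63, 0x37, 0x4c, 0x48, 0xeb]

RES = [0x63, 0xb9, 0xeb, 0x63, 0x37, 0x4c, 0x48, 0xeb]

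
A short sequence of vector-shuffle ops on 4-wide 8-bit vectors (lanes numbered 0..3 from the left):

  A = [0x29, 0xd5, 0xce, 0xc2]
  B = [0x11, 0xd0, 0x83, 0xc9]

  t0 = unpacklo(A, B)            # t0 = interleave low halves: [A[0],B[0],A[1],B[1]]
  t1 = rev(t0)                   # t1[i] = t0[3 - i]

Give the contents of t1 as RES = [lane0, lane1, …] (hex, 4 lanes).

  t0: 29 11 d5 d0
  t1: d0 d5 11 29

RES = [ 0xd0  0xd5  0x11  0x29 ]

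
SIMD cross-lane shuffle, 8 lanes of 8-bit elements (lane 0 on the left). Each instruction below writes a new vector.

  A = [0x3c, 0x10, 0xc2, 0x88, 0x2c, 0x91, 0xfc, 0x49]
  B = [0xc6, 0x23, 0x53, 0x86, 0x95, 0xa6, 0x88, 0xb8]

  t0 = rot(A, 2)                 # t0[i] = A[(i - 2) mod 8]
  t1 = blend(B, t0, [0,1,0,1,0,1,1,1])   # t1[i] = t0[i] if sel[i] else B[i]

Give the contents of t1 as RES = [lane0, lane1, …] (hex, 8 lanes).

→ t0 |fc|49|3c|10|c2|88|2c|91|
→ t1 |c6|49|53|10|95|88|2c|91|

RES = [0xc6, 0x49, 0x53, 0x10, 0x95, 0x88, 0x2c, 0x91]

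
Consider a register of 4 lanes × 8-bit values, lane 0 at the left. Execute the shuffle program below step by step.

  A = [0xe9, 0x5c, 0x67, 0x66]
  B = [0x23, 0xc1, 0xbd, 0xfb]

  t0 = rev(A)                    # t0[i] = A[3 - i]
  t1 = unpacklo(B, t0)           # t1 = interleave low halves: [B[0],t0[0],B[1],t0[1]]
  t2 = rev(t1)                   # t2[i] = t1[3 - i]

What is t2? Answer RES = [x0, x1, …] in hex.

→ t0 |66|67|5c|e9|
→ t1 |23|66|c1|67|
→ t2 |67|c1|66|23|

RES = [ 0x67  0xc1  0x66  0x23 ]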